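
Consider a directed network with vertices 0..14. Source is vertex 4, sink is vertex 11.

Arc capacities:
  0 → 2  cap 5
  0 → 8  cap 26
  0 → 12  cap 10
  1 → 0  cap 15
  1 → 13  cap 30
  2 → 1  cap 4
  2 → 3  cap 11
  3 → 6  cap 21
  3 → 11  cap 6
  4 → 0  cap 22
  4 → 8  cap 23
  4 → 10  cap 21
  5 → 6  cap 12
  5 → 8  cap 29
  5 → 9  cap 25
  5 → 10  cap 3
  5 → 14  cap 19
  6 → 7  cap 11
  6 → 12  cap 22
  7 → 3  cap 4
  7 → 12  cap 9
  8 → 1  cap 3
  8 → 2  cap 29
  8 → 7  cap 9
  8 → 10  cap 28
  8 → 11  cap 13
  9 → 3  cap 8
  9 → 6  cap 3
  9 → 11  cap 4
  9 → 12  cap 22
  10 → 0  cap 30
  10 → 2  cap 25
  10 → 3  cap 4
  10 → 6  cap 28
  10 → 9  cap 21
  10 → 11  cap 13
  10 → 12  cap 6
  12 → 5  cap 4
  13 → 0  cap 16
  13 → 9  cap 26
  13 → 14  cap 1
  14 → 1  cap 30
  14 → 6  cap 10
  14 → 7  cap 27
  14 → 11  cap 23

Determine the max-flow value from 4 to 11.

Maximum flow value: 41

augment #1: 4→8→11 bottleneck 13, total now 13
augment #2: 4→10→11 bottleneck 13, total now 26
augment #3: 4→10→3→11 bottleneck 4, total now 30
augment #4: 4→10→9→11 bottleneck 4, total now 34
augment #5: 4→0→2→3→11 bottleneck 2, total now 36
augment #6: 4→0→12→5→14→11 bottleneck 4, total now 40
augment #7: 4→8→1→13→14→11 bottleneck 1, total now 41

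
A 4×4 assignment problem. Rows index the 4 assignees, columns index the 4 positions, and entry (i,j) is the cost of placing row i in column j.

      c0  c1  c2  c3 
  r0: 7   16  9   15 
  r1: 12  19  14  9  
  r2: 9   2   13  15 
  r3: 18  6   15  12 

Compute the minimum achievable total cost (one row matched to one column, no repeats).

Minimum assignment cost: 33

one of 2 optimal assignments: row0→col0 (cost 7), row1→col3 (cost 9), row2→col1 (cost 2), row3→col2 (cost 15)
total = 7 + 9 + 2 + 15 = 33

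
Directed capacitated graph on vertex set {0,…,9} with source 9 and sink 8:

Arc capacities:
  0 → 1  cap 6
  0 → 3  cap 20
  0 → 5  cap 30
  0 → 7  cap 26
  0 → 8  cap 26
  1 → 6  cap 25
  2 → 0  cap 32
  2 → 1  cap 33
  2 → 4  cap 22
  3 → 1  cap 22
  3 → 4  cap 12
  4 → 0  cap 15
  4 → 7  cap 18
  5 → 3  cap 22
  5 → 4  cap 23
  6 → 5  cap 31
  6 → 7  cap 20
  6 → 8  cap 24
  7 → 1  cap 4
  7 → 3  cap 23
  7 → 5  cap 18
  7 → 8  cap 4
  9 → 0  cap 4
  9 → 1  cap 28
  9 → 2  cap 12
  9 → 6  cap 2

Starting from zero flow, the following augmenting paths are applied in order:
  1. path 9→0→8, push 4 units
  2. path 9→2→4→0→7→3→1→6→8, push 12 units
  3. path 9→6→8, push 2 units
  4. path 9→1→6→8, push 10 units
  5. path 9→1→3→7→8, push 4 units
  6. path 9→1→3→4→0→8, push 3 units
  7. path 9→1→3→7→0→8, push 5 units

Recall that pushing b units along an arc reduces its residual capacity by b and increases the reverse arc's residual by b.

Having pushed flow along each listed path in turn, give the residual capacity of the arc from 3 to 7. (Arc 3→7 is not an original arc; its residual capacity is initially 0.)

Residual capacity of (3,7): 3

after path 1 (9→0→8, push 4): res(3,7)=0
after path 2 (9→2→4→0→7→3→1→6→8, push 12): res(3,7)=12
after path 3 (9→6→8, push 2): res(3,7)=12
after path 4 (9→1→6→8, push 10): res(3,7)=12
after path 5 (9→1→3→7→8, push 4): res(3,7)=8
after path 6 (9→1→3→4→0→8, push 3): res(3,7)=8
after path 7 (9→1→3→7→0→8, push 5): res(3,7)=3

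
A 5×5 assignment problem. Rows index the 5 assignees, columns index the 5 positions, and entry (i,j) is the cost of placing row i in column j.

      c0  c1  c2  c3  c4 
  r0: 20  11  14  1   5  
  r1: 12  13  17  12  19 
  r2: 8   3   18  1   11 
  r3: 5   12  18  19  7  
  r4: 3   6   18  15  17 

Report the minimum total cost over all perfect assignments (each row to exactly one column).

optimal assignment: row0→col3 (cost 1), row1→col2 (cost 17), row2→col1 (cost 3), row3→col4 (cost 7), row4→col0 (cost 3)
total = 1 + 17 + 3 + 7 + 3 = 31

Minimum assignment cost: 31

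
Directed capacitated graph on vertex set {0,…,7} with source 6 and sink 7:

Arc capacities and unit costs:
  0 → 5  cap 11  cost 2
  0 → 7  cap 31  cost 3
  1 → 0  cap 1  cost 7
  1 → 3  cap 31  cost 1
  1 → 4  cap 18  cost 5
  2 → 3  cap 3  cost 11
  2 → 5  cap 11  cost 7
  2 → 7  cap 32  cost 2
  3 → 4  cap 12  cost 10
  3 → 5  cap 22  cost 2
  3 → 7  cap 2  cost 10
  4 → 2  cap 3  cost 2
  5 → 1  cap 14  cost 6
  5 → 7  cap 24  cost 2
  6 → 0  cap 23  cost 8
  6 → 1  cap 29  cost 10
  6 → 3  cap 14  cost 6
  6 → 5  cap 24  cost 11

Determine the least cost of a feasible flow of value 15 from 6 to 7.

Minimum cost for 15 units: 151

shortest-cost path #1: 6→3→5→7 push 14 @ unit cost 10 (adds 140)
shortest-cost path #2: 6→0→7 push 1 @ unit cost 11 (adds 11)
total cost = 151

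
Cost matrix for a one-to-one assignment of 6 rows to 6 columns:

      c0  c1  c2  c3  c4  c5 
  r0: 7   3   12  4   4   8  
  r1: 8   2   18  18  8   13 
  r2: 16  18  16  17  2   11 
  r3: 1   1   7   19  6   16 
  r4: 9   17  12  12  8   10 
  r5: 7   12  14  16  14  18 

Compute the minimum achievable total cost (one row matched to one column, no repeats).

Minimum assignment cost: 32

optimal assignment: row0→col3 (cost 4), row1→col1 (cost 2), row2→col4 (cost 2), row3→col2 (cost 7), row4→col5 (cost 10), row5→col0 (cost 7)
total = 4 + 2 + 2 + 7 + 10 + 7 = 32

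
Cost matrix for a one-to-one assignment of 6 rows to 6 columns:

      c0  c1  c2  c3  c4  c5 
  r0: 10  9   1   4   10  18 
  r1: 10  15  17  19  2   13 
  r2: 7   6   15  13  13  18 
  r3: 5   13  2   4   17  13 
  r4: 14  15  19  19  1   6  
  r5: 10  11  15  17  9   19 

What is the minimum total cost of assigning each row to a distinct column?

optimal assignment: row0→col2 (cost 1), row1→col4 (cost 2), row2→col1 (cost 6), row3→col3 (cost 4), row4→col5 (cost 6), row5→col0 (cost 10)
total = 1 + 2 + 6 + 4 + 6 + 10 = 29

Minimum assignment cost: 29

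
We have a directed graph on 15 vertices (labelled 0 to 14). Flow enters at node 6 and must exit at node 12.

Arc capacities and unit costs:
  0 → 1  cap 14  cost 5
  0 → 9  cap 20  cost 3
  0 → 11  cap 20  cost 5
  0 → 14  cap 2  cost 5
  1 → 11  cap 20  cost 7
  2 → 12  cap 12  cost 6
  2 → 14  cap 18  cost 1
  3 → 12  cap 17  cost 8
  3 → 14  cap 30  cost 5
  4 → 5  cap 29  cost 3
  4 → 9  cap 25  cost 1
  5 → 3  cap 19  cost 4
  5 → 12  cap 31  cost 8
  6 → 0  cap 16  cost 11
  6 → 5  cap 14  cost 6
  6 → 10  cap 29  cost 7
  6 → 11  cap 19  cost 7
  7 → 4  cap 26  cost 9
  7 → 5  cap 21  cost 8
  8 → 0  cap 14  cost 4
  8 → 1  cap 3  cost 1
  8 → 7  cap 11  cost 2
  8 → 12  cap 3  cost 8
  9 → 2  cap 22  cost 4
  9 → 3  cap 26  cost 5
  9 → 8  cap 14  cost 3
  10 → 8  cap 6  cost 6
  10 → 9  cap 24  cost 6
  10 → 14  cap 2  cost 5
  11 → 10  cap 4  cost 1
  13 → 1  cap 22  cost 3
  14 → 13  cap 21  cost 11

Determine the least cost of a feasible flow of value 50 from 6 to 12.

Minimum cost for 50 units: 1111

shortest-cost path #1: 6→5→12 push 14 @ unit cost 14 (adds 196)
shortest-cost path #2: 6→10→8→12 push 3 @ unit cost 21 (adds 63)
shortest-cost path #3: 6→10→9→2→12 push 12 @ unit cost 23 (adds 276)
shortest-cost path #4: 6→10→9→3→12 push 12 @ unit cost 26 (adds 312)
shortest-cost path #5: 6→0→9→3→12 push 5 @ unit cost 27 (adds 135)
shortest-cost path #6: 6→10→8→7→5→12 push 2 @ unit cost 31 (adds 62)
shortest-cost path #7: 6→11→10→8→7→5→12 push 1 @ unit cost 32 (adds 32)
shortest-cost path #8: 6→0→9→8→7→5→12 push 1 @ unit cost 35 (adds 35)
total cost = 1111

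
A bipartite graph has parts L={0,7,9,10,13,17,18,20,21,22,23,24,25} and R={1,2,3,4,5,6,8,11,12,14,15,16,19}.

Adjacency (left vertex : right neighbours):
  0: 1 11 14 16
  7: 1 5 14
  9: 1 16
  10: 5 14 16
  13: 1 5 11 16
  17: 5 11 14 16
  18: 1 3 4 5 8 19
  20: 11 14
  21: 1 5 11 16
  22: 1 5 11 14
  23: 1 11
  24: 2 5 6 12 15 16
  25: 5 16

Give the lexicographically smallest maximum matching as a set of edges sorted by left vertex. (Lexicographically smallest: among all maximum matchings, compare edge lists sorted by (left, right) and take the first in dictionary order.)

Lex-smallest maximum matching: {(0,1), (7,5), (9,16), (10,14), (13,11), (18,3), (24,2)}

|M| = 7 (so the lex-smallest maximum matching has 7 edges)
process left vertices in ascending order; for each, take the smallest-labelled available neighbour that still permits 7 edges overall, or leave it unmatched if none does
lex-smallest matching: {0-1, 7-5, 9-16, 10-14, 13-11, 18-3, 24-2}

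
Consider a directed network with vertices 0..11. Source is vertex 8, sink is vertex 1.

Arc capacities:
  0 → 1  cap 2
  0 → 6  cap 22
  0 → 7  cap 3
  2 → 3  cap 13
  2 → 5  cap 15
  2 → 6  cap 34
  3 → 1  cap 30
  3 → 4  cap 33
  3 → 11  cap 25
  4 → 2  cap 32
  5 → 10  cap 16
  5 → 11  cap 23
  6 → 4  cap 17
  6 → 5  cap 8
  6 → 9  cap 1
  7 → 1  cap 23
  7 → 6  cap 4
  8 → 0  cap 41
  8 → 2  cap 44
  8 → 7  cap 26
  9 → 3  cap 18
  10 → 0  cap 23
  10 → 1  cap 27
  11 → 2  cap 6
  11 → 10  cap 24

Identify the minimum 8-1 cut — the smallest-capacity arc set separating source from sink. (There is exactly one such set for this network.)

Min-cut arcs: {(0,1), (2,3), (2,5), (6,5), (6,9), (7,1)} (total capacity 62)

augment #1: 8→0→1 push 2
augment #2: 8→7→1 push 23
augment #3: 8→2→3→1 push 13
augment #4: 8→2→5→10→1 push 15
augment #5: 8→0→6→5→10→1 push 1
augment #6: 8→0→6→9→3→1 push 1
augment #7: 8→0→6→5→11→10→1 push 7
max flow = 62; residual-reachable set from 8 gives S-side
cut edges (S→T): {(0,1), (2,3), (2,5), (6,5), (6,9), (7,1)} total cap 62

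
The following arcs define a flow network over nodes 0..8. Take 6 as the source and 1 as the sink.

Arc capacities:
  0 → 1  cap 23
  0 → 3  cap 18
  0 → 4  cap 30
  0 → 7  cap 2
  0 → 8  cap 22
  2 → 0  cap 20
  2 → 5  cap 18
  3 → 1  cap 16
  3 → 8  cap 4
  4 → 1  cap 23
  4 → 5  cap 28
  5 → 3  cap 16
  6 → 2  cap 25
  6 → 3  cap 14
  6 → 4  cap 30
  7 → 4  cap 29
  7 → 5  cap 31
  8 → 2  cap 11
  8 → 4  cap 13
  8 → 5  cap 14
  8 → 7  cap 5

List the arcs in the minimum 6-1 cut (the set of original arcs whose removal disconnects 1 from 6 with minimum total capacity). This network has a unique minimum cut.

Min-cut arcs: {(2,0), (3,1), (4,1)} (total capacity 59)

augment #1: 6→3→1 push 14
augment #2: 6→4→1 push 23
augment #3: 6→2→0→1 push 20
augment #4: 6→2→5→3→1 push 2
max flow = 59; residual-reachable set from 6 gives S-side
cut edges (S→T): {(2,0), (3,1), (4,1)} total cap 59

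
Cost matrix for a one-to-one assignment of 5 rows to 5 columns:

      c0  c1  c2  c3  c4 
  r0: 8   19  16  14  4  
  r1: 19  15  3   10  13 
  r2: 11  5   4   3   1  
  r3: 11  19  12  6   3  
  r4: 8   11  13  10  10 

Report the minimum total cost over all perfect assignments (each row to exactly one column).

Minimum assignment cost: 26

optimal assignment: row0→col4 (cost 4), row1→col2 (cost 3), row2→col1 (cost 5), row3→col3 (cost 6), row4→col0 (cost 8)
total = 4 + 3 + 5 + 6 + 8 = 26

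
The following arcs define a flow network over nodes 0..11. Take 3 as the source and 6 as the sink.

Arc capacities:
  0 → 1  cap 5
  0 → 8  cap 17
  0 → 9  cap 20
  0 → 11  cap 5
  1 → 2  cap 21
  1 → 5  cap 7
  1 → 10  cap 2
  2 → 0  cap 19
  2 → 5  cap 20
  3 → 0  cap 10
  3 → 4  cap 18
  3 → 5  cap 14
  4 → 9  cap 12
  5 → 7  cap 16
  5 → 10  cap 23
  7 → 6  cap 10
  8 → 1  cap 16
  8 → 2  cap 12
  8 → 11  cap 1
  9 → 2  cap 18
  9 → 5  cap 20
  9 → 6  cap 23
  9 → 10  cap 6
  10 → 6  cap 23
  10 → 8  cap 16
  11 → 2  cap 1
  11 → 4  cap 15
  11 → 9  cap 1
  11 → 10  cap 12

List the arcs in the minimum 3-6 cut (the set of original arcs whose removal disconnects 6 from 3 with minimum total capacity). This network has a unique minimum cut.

Min-cut arcs: {(3,0), (3,5), (4,9)} (total capacity 36)

augment #1: 3→0→9→6 push 10
augment #2: 3→4→9→6 push 12
augment #3: 3→5→7→6 push 10
augment #4: 3→5→10→6 push 4
max flow = 36; residual-reachable set from 3 gives S-side
cut edges (S→T): {(3,0), (3,5), (4,9)} total cap 36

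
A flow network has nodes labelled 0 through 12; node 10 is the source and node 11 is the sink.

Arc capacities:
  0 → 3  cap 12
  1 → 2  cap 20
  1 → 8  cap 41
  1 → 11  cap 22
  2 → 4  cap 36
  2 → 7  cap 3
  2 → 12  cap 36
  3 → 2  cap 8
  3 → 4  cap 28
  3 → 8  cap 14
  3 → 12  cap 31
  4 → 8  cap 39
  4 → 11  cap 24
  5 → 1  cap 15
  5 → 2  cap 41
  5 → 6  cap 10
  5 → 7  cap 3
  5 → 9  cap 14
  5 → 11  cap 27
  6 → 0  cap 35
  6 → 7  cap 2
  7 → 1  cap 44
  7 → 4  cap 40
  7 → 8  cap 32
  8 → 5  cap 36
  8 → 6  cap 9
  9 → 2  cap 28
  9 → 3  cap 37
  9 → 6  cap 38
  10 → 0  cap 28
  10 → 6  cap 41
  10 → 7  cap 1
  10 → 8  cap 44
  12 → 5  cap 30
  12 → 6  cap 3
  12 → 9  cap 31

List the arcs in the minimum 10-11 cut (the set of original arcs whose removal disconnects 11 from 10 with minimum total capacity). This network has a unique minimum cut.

Min-cut arcs: {(0,3), (6,7), (8,5), (10,7)} (total capacity 51)

augment #1: 10→7→1→11 push 1
augment #2: 10→8→5→11 push 27
augment #3: 10→0→3→4→11 push 12
augment #4: 10→6→7→1→11 push 2
augment #5: 10→8→5→1→11 push 9
max flow = 51; residual-reachable set from 10 gives S-side
cut edges (S→T): {(0,3), (6,7), (8,5), (10,7)} total cap 51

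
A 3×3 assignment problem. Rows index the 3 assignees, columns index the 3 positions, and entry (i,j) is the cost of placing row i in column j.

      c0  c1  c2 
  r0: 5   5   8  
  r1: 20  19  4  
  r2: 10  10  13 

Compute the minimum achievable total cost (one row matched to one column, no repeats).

one of 2 optimal assignments: row0→col0 (cost 5), row1→col2 (cost 4), row2→col1 (cost 10)
total = 5 + 4 + 10 = 19

Minimum assignment cost: 19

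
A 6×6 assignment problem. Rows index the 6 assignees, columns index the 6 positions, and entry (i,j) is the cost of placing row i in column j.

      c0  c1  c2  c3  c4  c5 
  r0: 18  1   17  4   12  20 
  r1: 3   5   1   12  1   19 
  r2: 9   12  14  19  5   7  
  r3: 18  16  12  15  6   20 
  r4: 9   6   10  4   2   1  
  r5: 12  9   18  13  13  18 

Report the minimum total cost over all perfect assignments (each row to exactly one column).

Minimum assignment cost: 30

optimal assignment: row0→col3 (cost 4), row1→col2 (cost 1), row2→col0 (cost 9), row3→col4 (cost 6), row4→col5 (cost 1), row5→col1 (cost 9)
total = 4 + 1 + 9 + 6 + 1 + 9 = 30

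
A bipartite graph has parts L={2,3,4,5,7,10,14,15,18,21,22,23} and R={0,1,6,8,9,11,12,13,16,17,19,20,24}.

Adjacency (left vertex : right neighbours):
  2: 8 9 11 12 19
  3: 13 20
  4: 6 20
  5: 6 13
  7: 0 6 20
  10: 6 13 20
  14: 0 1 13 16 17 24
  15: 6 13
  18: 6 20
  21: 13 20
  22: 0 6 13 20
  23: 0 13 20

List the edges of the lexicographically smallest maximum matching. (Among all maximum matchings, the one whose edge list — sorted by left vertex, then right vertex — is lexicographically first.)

Lex-smallest maximum matching: {(2,8), (3,13), (4,6), (7,0), (10,20), (14,1)}

|M| = 6 (so the lex-smallest maximum matching has 6 edges)
process left vertices in ascending order; for each, take the smallest-labelled available neighbour that still permits 6 edges overall, or leave it unmatched if none does
lex-smallest matching: {2-8, 3-13, 4-6, 7-0, 10-20, 14-1}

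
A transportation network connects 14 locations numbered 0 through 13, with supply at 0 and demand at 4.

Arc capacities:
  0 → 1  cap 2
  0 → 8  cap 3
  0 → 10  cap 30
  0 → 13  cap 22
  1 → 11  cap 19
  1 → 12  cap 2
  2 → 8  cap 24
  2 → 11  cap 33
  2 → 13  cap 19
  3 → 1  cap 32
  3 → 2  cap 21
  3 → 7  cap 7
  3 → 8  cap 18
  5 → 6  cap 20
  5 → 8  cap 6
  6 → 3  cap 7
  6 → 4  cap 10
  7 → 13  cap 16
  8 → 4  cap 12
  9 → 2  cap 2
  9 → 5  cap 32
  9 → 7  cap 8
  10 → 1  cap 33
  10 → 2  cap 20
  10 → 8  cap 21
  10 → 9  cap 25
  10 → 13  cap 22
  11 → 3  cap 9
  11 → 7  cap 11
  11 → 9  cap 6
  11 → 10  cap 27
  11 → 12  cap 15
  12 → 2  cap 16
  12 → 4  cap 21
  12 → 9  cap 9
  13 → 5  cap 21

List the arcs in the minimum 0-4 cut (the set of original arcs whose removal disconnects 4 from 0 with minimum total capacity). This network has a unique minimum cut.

augment #1: 0→8→4 push 3
augment #2: 0→1→12→4 push 2
augment #3: 0→10→8→4 push 9
augment #4: 0→13→5→6→4 push 10
augment #5: 0→10→1→11→12→4 push 15
max flow = 39; residual-reachable set from 0 gives S-side
cut edges (S→T): {(1,12), (6,4), (8,4), (11,12)} total cap 39

Min-cut arcs: {(1,12), (6,4), (8,4), (11,12)} (total capacity 39)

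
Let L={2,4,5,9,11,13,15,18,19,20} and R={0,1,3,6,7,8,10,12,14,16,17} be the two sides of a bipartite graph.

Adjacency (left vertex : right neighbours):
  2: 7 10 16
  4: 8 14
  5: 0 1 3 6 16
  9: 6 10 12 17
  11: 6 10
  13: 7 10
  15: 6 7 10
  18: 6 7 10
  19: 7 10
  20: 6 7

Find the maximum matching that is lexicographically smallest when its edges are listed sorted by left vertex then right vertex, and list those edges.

Lex-smallest maximum matching: {(2,16), (4,8), (5,0), (9,12), (11,6), (13,7), (15,10)}

|M| = 7 (so the lex-smallest maximum matching has 7 edges)
process left vertices in ascending order; for each, take the smallest-labelled available neighbour that still permits 7 edges overall, or leave it unmatched if none does
lex-smallest matching: {2-16, 4-8, 5-0, 9-12, 11-6, 13-7, 15-10}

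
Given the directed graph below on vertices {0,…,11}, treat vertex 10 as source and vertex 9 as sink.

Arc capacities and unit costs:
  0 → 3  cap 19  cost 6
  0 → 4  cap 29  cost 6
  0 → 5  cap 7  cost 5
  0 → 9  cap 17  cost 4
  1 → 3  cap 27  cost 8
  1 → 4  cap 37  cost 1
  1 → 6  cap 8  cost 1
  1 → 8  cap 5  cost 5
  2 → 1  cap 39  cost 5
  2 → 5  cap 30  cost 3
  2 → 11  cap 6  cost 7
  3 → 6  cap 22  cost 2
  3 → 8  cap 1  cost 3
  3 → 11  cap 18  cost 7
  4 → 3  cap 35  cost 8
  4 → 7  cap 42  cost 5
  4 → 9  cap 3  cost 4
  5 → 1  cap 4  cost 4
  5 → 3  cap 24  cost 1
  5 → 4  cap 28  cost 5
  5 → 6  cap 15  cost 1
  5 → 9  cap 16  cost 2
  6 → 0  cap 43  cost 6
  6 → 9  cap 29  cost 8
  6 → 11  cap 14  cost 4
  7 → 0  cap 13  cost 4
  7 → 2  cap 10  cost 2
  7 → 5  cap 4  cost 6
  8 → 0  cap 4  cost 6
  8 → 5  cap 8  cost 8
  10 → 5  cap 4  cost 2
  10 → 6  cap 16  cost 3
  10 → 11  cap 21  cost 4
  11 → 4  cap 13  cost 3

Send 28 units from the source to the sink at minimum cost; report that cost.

Minimum cost for 28 units: 320

shortest-cost path #1: 10→5→9 push 4 @ unit cost 4 (adds 16)
shortest-cost path #2: 10→11→4→9 push 3 @ unit cost 11 (adds 33)
shortest-cost path #3: 10→6→9 push 16 @ unit cost 11 (adds 176)
shortest-cost path #4: 10→11→4→7→2→5→9 push 5 @ unit cost 19 (adds 95)
total cost = 320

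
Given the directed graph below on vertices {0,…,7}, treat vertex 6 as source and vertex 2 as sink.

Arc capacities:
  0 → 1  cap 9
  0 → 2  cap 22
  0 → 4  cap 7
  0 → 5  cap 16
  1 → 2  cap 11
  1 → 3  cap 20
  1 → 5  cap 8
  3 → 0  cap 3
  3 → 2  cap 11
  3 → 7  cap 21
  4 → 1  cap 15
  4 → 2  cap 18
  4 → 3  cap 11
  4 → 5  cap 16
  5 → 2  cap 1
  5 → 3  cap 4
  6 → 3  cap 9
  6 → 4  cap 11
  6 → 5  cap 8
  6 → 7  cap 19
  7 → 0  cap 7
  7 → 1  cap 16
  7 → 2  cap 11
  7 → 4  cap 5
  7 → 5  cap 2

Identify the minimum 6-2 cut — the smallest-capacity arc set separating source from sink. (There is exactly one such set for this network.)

augment #1: 6→3→2 push 9
augment #2: 6→4→2 push 11
augment #3: 6→5→2 push 1
augment #4: 6→7→2 push 11
augment #5: 6→5→3→2 push 2
augment #6: 6→7→0→2 push 7
augment #7: 6→7→1→2 push 1
augment #8: 6→5→3→0→2 push 2
max flow = 44; residual-reachable set from 6 gives S-side
cut edges (S→T): {(5,2), (5,3), (6,3), (6,4), (6,7)} total cap 44

Min-cut arcs: {(5,2), (5,3), (6,3), (6,4), (6,7)} (total capacity 44)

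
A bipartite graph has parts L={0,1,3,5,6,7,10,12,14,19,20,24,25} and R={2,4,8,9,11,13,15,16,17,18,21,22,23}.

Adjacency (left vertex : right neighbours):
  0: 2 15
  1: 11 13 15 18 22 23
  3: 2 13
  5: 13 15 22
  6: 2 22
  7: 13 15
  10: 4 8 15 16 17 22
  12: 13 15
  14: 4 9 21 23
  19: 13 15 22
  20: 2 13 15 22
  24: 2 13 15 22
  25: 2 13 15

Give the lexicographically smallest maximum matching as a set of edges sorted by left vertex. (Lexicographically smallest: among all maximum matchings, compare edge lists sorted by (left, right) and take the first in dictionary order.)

|M| = 7 (so the lex-smallest maximum matching has 7 edges)
process left vertices in ascending order; for each, take the smallest-labelled available neighbour that still permits 7 edges overall, or leave it unmatched if none does
lex-smallest matching: {0-2, 1-11, 3-13, 5-15, 6-22, 10-4, 14-9}

Lex-smallest maximum matching: {(0,2), (1,11), (3,13), (5,15), (6,22), (10,4), (14,9)}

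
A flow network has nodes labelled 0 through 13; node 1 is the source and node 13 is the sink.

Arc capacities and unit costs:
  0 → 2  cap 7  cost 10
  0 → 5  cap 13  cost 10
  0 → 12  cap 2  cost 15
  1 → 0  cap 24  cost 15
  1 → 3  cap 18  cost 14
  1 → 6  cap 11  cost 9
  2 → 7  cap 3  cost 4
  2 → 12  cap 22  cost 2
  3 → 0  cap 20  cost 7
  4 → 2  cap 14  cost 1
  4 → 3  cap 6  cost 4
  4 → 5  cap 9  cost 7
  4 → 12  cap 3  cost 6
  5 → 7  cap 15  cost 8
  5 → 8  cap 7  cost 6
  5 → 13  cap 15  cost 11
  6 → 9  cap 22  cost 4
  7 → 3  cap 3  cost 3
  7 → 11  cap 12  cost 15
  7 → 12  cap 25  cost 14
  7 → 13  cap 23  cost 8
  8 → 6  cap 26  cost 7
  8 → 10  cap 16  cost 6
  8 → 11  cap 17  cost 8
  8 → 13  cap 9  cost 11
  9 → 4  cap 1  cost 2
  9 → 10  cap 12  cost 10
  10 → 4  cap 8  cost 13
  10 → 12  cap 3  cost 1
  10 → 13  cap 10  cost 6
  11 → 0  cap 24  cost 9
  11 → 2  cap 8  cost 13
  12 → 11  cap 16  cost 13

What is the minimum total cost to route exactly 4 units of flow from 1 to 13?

shortest-cost path #1: 1→6→9→4→2→7→13 push 1 @ unit cost 28 (adds 28)
shortest-cost path #2: 1→6→9→10→13 push 3 @ unit cost 29 (adds 87)
total cost = 115

Minimum cost for 4 units: 115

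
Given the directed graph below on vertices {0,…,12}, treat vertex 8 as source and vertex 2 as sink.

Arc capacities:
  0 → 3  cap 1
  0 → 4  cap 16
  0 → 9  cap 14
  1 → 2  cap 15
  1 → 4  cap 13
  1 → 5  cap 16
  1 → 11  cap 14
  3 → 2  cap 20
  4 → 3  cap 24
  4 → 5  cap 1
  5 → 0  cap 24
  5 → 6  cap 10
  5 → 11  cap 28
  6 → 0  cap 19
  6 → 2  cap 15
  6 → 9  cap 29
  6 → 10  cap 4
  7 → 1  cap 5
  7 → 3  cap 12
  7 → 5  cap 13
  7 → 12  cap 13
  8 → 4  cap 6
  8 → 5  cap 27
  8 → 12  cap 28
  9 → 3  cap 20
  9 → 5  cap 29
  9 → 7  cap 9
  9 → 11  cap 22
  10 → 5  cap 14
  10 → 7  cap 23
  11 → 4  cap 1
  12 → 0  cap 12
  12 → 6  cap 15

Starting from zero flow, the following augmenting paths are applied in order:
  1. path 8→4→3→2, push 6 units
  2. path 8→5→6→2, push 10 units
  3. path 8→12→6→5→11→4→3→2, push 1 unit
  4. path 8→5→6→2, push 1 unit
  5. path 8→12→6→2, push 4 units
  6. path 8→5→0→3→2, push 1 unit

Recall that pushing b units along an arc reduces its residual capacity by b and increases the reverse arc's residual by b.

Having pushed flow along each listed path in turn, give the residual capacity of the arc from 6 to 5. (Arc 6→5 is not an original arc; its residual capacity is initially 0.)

Residual capacity of (6,5): 10

after path 1 (8→4→3→2, push 6): res(6,5)=0
after path 2 (8→5→6→2, push 10): res(6,5)=10
after path 3 (8→12→6→5→11→4→3→2, push 1): res(6,5)=9
after path 4 (8→5→6→2, push 1): res(6,5)=10
after path 5 (8→12→6→2, push 4): res(6,5)=10
after path 6 (8→5→0→3→2, push 1): res(6,5)=10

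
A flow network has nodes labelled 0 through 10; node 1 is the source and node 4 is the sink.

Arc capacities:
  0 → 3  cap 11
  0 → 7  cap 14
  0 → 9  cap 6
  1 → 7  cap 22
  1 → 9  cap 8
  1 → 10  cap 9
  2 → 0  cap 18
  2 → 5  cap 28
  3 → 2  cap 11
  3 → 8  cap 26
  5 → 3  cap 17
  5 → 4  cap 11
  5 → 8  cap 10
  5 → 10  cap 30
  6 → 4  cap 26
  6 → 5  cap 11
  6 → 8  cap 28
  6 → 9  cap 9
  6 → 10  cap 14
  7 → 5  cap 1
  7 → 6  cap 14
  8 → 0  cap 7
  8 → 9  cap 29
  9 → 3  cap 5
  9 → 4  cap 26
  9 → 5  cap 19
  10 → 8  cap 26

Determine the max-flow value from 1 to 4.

Maximum flow value: 32

augment #1: 1→9→4 bottleneck 8, total now 8
augment #2: 1→7→5→4 bottleneck 1, total now 9
augment #3: 1→7→6→4 bottleneck 14, total now 23
augment #4: 1→10→8→9→4 bottleneck 9, total now 32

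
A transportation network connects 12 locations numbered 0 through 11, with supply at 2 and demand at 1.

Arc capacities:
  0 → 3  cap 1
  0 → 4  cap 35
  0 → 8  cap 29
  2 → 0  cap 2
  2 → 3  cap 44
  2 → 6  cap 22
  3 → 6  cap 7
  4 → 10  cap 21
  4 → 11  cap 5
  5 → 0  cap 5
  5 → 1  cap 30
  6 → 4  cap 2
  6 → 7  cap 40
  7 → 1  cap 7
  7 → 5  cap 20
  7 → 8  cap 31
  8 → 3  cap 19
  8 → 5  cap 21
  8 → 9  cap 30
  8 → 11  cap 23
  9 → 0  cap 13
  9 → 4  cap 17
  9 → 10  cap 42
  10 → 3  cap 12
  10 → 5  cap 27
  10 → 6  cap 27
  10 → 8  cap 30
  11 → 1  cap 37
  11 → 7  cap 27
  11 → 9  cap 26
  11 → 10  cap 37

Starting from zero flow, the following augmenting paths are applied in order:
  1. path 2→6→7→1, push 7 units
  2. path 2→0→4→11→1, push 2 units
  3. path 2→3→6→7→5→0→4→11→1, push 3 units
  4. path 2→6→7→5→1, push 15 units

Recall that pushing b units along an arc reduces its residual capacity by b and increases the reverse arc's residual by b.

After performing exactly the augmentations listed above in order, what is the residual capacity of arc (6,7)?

after path 1 (2→6→7→1, push 7): res(6,7)=33
after path 2 (2→0→4→11→1, push 2): res(6,7)=33
after path 3 (2→3→6→7→5→0→4→11→1, push 3): res(6,7)=30
after path 4 (2→6→7→5→1, push 15): res(6,7)=15

Residual capacity of (6,7): 15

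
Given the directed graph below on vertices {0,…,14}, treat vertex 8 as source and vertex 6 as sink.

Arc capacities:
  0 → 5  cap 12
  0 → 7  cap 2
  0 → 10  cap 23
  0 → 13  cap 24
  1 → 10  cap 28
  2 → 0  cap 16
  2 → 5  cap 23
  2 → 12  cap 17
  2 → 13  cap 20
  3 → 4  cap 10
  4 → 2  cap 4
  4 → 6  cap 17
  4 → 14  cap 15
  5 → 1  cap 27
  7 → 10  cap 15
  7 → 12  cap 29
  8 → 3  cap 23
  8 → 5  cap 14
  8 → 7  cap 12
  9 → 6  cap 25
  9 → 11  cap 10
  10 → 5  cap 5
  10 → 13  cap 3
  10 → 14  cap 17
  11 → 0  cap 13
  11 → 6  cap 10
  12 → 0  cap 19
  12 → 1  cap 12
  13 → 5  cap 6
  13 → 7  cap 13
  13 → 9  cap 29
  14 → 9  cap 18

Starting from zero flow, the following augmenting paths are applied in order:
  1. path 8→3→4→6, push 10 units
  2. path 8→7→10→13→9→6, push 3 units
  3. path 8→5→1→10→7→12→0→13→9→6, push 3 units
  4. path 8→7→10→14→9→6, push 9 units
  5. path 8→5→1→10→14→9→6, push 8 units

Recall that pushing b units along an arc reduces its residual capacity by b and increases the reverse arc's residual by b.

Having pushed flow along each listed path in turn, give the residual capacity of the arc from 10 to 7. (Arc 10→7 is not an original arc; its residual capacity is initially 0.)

after path 1 (8→3→4→6, push 10): res(10,7)=0
after path 2 (8→7→10→13→9→6, push 3): res(10,7)=3
after path 3 (8→5→1→10→7→12→0→13→9→6, push 3): res(10,7)=0
after path 4 (8→7→10→14→9→6, push 9): res(10,7)=9
after path 5 (8→5→1→10→14→9→6, push 8): res(10,7)=9

Residual capacity of (10,7): 9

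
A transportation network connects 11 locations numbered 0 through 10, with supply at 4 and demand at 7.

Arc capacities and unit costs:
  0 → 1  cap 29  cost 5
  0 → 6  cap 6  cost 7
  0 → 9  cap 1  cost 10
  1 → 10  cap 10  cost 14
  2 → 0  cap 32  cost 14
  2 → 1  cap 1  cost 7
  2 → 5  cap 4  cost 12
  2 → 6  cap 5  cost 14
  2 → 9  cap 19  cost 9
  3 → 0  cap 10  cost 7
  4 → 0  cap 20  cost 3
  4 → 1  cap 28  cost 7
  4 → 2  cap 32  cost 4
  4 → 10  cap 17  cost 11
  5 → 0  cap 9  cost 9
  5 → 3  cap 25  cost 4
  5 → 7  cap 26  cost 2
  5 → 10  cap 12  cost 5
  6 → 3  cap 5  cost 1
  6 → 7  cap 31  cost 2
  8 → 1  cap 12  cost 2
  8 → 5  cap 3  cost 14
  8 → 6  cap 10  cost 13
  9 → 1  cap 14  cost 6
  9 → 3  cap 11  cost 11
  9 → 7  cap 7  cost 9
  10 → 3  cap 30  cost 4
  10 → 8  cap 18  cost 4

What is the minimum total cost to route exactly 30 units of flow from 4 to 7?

Minimum cost for 30 units: 638

shortest-cost path #1: 4→0→6→7 push 6 @ unit cost 12 (adds 72)
shortest-cost path #2: 4→2→5→7 push 4 @ unit cost 18 (adds 72)
shortest-cost path #3: 4→2→6→7 push 5 @ unit cost 20 (adds 100)
shortest-cost path #4: 4→0→9→7 push 1 @ unit cost 22 (adds 22)
shortest-cost path #5: 4→2→9→7 push 6 @ unit cost 22 (adds 132)
shortest-cost path #6: 4→10→8→6→7 push 8 @ unit cost 30 (adds 240)
total cost = 638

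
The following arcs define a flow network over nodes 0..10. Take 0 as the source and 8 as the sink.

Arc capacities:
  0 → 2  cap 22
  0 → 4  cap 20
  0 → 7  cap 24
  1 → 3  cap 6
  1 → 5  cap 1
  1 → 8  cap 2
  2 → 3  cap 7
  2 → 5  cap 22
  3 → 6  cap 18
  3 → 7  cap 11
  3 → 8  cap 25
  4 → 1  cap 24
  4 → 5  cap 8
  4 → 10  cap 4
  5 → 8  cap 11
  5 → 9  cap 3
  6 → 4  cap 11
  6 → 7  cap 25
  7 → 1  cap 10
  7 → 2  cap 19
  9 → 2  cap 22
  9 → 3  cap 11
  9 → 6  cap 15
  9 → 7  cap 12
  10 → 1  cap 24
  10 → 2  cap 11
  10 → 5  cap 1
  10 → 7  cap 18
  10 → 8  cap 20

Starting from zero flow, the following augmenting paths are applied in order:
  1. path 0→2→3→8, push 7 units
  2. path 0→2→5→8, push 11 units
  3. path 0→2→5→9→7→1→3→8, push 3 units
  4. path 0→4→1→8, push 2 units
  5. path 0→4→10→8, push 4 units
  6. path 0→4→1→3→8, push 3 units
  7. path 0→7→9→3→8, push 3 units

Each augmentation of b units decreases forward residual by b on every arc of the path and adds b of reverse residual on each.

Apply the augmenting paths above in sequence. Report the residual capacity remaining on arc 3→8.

Residual capacity of (3,8): 9

after path 1 (0→2→3→8, push 7): res(3,8)=18
after path 2 (0→2→5→8, push 11): res(3,8)=18
after path 3 (0→2→5→9→7→1→3→8, push 3): res(3,8)=15
after path 4 (0→4→1→8, push 2): res(3,8)=15
after path 5 (0→4→10→8, push 4): res(3,8)=15
after path 6 (0→4→1→3→8, push 3): res(3,8)=12
after path 7 (0→7→9→3→8, push 3): res(3,8)=9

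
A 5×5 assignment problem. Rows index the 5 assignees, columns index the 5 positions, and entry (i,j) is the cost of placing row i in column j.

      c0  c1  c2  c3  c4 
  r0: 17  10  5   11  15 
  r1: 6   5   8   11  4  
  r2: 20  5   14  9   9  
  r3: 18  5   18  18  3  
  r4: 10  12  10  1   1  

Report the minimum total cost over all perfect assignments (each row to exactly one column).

Minimum assignment cost: 20

optimal assignment: row0→col2 (cost 5), row1→col0 (cost 6), row2→col1 (cost 5), row3→col4 (cost 3), row4→col3 (cost 1)
total = 5 + 6 + 5 + 3 + 1 = 20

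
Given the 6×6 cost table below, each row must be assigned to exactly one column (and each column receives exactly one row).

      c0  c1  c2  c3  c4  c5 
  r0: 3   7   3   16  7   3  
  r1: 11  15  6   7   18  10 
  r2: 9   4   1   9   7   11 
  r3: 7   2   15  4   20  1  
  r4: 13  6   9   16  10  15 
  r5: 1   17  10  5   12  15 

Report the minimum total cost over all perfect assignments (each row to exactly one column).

optimal assignment: row0→col4 (cost 7), row1→col3 (cost 7), row2→col2 (cost 1), row3→col5 (cost 1), row4→col1 (cost 6), row5→col0 (cost 1)
total = 7 + 7 + 1 + 1 + 6 + 1 = 23

Minimum assignment cost: 23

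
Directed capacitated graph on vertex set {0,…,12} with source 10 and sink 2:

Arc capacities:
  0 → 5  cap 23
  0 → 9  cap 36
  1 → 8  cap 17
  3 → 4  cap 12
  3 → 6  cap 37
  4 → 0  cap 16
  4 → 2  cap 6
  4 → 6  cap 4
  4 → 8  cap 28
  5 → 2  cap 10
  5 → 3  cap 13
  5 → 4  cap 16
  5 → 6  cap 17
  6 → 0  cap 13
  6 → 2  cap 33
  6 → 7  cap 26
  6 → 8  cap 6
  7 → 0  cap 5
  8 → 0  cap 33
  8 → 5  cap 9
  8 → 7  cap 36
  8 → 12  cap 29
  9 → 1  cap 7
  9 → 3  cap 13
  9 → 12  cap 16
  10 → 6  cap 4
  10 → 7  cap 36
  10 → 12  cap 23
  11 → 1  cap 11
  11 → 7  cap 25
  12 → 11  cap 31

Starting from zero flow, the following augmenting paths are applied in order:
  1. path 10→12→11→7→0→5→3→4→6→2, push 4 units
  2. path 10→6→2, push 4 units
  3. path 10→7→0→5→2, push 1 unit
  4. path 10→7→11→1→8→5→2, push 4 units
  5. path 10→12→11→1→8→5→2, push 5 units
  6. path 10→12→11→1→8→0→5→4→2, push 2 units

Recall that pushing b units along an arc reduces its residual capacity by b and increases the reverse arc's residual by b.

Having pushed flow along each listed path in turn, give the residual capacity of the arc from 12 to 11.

after path 1 (10→12→11→7→0→5→3→4→6→2, push 4): res(12,11)=27
after path 2 (10→6→2, push 4): res(12,11)=27
after path 3 (10→7→0→5→2, push 1): res(12,11)=27
after path 4 (10→7→11→1→8→5→2, push 4): res(12,11)=27
after path 5 (10→12→11→1→8→5→2, push 5): res(12,11)=22
after path 6 (10→12→11→1→8→0→5→4→2, push 2): res(12,11)=20

Residual capacity of (12,11): 20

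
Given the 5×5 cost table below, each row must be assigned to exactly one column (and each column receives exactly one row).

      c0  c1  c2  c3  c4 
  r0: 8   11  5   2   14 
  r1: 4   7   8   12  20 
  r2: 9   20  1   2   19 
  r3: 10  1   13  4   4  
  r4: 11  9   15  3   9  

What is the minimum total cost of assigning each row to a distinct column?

Minimum assignment cost: 17

optimal assignment: row0→col3 (cost 2), row1→col0 (cost 4), row2→col2 (cost 1), row3→col1 (cost 1), row4→col4 (cost 9)
total = 2 + 4 + 1 + 1 + 9 = 17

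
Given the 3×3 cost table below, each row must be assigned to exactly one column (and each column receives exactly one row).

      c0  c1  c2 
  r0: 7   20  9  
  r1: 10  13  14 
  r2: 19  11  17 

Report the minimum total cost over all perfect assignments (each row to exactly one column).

Minimum assignment cost: 30

optimal assignment: row0→col2 (cost 9), row1→col0 (cost 10), row2→col1 (cost 11)
total = 9 + 10 + 11 = 30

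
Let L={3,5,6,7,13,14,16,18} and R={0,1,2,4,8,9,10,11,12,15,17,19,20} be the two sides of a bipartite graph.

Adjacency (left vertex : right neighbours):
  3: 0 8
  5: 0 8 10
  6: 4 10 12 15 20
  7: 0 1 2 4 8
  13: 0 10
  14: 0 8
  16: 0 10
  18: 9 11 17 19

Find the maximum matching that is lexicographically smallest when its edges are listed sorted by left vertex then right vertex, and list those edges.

|M| = 6 (so the lex-smallest maximum matching has 6 edges)
process left vertices in ascending order; for each, take the smallest-labelled available neighbour that still permits 6 edges overall, or leave it unmatched if none does
lex-smallest matching: {3-0, 5-8, 6-4, 7-1, 13-10, 18-9}

Lex-smallest maximum matching: {(3,0), (5,8), (6,4), (7,1), (13,10), (18,9)}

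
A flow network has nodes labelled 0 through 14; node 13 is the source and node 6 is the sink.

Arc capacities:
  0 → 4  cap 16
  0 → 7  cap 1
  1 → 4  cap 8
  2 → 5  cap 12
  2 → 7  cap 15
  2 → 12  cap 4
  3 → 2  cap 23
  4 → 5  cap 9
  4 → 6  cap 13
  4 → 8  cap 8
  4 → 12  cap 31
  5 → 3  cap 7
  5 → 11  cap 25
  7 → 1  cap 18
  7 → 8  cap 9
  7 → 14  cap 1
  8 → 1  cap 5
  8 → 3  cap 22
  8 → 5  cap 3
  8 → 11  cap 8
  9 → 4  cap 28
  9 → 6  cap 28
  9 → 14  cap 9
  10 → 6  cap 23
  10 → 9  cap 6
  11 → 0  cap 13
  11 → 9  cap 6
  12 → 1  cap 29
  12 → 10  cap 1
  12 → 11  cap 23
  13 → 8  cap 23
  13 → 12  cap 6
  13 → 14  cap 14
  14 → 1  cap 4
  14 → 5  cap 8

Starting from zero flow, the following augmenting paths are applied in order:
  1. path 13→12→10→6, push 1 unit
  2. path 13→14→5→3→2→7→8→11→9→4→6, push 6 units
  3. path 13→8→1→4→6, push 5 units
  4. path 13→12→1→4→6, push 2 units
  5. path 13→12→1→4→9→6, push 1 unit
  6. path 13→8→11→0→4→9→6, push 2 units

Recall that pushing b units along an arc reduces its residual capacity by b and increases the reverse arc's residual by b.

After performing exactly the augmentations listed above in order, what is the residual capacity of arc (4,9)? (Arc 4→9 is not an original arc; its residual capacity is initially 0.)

after path 1 (13→12→10→6, push 1): res(4,9)=0
after path 2 (13→14→5→3→2→7→8→11→9→4→6, push 6): res(4,9)=6
after path 3 (13→8→1→4→6, push 5): res(4,9)=6
after path 4 (13→12→1→4→6, push 2): res(4,9)=6
after path 5 (13→12→1→4→9→6, push 1): res(4,9)=5
after path 6 (13→8→11→0→4→9→6, push 2): res(4,9)=3

Residual capacity of (4,9): 3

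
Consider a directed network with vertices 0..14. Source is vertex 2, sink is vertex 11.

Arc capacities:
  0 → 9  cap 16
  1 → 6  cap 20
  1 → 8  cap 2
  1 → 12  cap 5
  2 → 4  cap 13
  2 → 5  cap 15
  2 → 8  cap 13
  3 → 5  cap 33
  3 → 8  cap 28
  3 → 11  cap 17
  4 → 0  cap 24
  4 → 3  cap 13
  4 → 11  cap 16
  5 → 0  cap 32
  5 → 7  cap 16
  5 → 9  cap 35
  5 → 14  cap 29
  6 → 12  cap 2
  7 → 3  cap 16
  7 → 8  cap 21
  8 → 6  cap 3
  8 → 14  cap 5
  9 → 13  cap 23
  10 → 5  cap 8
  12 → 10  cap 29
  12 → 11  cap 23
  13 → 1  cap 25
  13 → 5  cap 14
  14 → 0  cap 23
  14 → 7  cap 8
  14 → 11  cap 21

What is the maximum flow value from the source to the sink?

augment #1: 2→4→11 bottleneck 13, total now 13
augment #2: 2→5→14→11 bottleneck 15, total now 28
augment #3: 2→8→14→11 bottleneck 5, total now 33
augment #4: 2→8→6→12→11 bottleneck 2, total now 35

Maximum flow value: 35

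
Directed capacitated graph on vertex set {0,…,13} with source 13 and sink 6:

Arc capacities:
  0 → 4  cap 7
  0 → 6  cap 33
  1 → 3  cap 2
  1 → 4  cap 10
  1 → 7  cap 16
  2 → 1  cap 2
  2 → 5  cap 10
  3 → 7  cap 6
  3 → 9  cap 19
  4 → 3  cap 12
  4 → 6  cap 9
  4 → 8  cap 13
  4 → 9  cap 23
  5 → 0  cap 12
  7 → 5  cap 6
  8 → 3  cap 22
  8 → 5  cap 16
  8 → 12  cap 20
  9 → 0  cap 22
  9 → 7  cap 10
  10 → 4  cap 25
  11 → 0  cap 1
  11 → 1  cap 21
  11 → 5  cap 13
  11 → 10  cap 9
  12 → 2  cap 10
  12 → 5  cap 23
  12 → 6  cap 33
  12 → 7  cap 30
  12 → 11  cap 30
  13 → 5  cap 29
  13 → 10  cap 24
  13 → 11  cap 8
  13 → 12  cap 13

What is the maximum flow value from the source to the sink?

augment #1: 13→12→6 bottleneck 13, total now 13
augment #2: 13→5→0→6 bottleneck 12, total now 25
augment #3: 13→10→4→6 bottleneck 9, total now 34
augment #4: 13→11→0→6 bottleneck 1, total now 35
augment #5: 13→10→4→8→12→6 bottleneck 13, total now 48
augment #6: 13→10→4→9→0→6 bottleneck 2, total now 50
augment #7: 13→11→1→3→9→0→6 bottleneck 2, total now 52
augment #8: 13→11→1→4→9→0→6 bottleneck 5, total now 57

Maximum flow value: 57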